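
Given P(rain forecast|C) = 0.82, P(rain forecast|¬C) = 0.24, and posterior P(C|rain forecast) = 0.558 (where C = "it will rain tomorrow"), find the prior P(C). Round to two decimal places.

In odds form, posterior odds = prior odds × likelihood ratio, so prior odds = posterior odds ÷ LR.
Posterior odds = 0.558/(1−0.558) = 1.2624. LR = 0.82/0.24 = 3.4167.
Prior odds = 1.2624/3.4167 = 0.3695, so P(C) = 0.3695/(1+0.3695) ≈ 0.27.

P(C) = 0.27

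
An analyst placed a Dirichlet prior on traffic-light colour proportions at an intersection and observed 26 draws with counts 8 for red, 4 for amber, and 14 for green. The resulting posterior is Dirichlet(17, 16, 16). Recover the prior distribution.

For a Dirichlet(α) prior with multinomial counts c, the posterior is Dirichlet(α + c) componentwise.
Subtract each count from the matching posterior parameter: 17−8=9, 16−4=12, 16−14=2.

Dirichlet(9, 12, 2)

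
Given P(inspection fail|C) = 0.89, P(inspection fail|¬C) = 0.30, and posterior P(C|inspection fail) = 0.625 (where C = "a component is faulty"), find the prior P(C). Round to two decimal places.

In odds form, posterior odds = prior odds × likelihood ratio, so prior odds = posterior odds ÷ LR.
Posterior odds = 0.625/(1−0.625) = 1.6667. LR = 0.89/0.30 = 2.9667.
Prior odds = 1.6667/2.9667 = 0.5618, so P(C) = 0.5618/(1+0.5618) ≈ 0.36.

P(C) = 0.36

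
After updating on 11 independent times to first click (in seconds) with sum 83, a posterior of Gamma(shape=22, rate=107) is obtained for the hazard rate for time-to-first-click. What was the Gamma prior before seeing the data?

Gamma–exponential conjugacy: posterior shape = α + n, posterior rate = β + Σtᵢ.
So α = 22 − 11 = 11 and β = 107 − 83 = 24.

Gamma(shape=11, rate=24)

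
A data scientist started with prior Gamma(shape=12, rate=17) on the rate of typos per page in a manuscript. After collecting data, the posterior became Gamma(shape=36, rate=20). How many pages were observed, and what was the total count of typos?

Gamma–Poisson conjugacy: posterior shape = α + Σxᵢ, posterior rate = β + n.
Matching: Σxᵢ = 36 − 12 = 24 and n = 20 − 17 = 3.

n = 3 pages with total 24 typos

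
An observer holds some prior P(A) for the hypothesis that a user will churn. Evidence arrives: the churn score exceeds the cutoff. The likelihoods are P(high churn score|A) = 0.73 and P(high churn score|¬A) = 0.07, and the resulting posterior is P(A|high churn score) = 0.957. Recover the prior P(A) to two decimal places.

P(A) = 0.68

Bayes' rule in odds form gives O(A|E) = O(A)·[P(E|A)/P(E|¬A)], hence O(A) = O(A|E)/LR.
Posterior odds = 0.957/(1−0.957) = 22.2558. LR = 0.73/0.07 = 10.4286.
Prior odds = 22.2558/10.4286 = 2.1341, so P(A) = 2.1341/(1+2.1341) ≈ 0.68.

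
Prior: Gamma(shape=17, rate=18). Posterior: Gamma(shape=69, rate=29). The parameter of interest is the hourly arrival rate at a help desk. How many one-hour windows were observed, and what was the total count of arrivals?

n = 11 one-hour windows with total 52 arrivals

A Gamma(α, β) prior (rate parametrization) on a Poisson rate with n observations summing to S gives posterior Gamma(α+S, β+n).
Matching: Σxᵢ = 69 − 17 = 52 and n = 29 − 18 = 11.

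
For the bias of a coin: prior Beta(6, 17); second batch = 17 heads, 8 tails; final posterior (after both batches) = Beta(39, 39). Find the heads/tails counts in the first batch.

16 heads and 14 tails

Sequential conjugate updates are equivalent to a single update on the pooled data, so total successes = posterior α − prior α and total failures = posterior β − prior β.
Total across both batches: 39−6=33 heads, 39−17=22 tails.
Subtract the second batch: 33−17=16 heads and 22−8=14 tails.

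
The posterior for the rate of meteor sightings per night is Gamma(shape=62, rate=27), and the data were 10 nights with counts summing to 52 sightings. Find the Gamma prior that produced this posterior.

Gamma–Poisson conjugacy: posterior shape = α + Σxᵢ, posterior rate = β + n.
So α = 62 − 52 = 10 and β = 27 − 10 = 17.

Gamma(shape=10, rate=17)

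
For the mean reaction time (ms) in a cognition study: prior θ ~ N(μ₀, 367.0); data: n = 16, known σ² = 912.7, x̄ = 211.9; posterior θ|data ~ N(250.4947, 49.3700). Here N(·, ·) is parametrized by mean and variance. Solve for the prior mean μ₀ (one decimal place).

μ₀ = 498.8

The posterior mean is a precision-weighted average: μ_n = (τ₀μ₀ + τ_data·x̄)/(τ₀+τ_data), with τ₀=1/σ₀² and τ_data=n/σ².
Here τ₀ = 1/367.0 = 0.002725 and τ_data = 16/912.7 = 0.017530, so τ_n = 0.020255.
Rearranging for μ₀: μ₀ = (μ_n·τ_n − τ_data·x̄)/τ₀ = (250.4947·0.020255 − 0.017530·211.9) / 0.002725 = 1.359163/0.002725 ≈ 498.8.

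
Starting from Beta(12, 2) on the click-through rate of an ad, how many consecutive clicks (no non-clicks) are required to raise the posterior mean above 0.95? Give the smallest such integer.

After k clicks and 0 non-clicks the posterior is Beta(12+k, 2), with mean (12+k)/(12+2+k).
Set (12+k)/(14+k) > 0.95 and solve: k > (0.95·14 − 12)/(1 − 0.95) = 26.000.
The smallest integer exceeding 26.000 is 27.

k = 27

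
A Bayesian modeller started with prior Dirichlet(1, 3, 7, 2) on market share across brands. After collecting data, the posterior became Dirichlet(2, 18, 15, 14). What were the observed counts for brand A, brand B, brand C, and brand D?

counts (1, 15, 8, 12)

For a Dirichlet(α) prior with multinomial counts c, the posterior is Dirichlet(α + c) componentwise.
Counts are posterior − prior componentwise: 2−1=1, 18−3=15, 15−7=8, 14−2=12.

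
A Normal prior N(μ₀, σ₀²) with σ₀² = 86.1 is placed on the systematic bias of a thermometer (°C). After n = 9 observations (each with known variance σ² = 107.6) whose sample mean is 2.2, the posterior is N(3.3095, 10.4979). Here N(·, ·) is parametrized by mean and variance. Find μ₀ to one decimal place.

μ₀ = 11.3

With known observation variance, the Normal–Normal posterior has precision τ_n = τ₀ + n/σ² and mean μ_n = (τ₀μ₀ + (n/σ²)x̄)/τ_n.
Here τ₀ = 1/86.1 = 0.011614 and τ_data = 9/107.6 = 0.083643, so τ_n = 0.095257.
Rearranging for μ₀: μ₀ = (μ_n·τ_n − τ_data·x̄)/τ₀ = (3.3095·0.095257 − 0.083643·2.2) / 0.011614 = 0.131238/0.011614 ≈ 11.3.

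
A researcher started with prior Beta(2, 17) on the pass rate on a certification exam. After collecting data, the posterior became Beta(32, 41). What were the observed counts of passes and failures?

30 passes and 24 failures

Under Beta–binomial conjugacy the posterior parameters are (α+s, β+f).
Match parameters: s=32−2=30, f=41−17=24.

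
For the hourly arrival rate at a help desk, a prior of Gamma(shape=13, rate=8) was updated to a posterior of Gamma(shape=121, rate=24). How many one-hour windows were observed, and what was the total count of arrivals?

n = 16 one-hour windows with total 108 arrivals

Gamma–Poisson conjugacy: posterior shape = α + Σxᵢ, posterior rate = β + n.
Matching: Σxᵢ = 121 − 13 = 108 and n = 24 − 8 = 16.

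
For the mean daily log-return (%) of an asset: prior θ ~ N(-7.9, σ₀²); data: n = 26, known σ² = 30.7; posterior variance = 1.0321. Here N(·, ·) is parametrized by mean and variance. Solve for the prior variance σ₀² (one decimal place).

σ₀² = 8.2

Posterior precision equals prior precision plus data precision: 1/σ_n² = 1/σ₀² + n/σ².
So 1/σ₀² = 1/1.0321 − 26/30.7 = 0.968898 − 0.846906 = 0.121992.
Hence σ₀² = 1/0.121992 ≈ 8.2.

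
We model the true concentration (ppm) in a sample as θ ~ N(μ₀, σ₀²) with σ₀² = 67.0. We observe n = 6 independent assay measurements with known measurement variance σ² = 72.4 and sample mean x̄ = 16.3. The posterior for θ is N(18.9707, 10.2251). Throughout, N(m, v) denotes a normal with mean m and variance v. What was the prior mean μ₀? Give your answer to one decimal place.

With known observation variance, the Normal–Normal posterior has precision τ_n = τ₀ + n/σ² and mean μ_n = (τ₀μ₀ + (n/σ²)x̄)/τ_n.
Here τ₀ = 1/67.0 = 0.014925 and τ_data = 6/72.4 = 0.082873, so τ_n = 0.097798.
Rearranging for μ₀: μ₀ = (μ_n·τ_n − τ_data·x̄)/τ₀ = (18.9707·0.097798 − 0.082873·16.3) / 0.014925 = 0.504467/0.014925 ≈ 33.8.

μ₀ = 33.8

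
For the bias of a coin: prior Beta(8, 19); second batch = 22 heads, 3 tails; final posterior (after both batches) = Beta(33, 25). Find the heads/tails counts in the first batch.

3 heads and 3 tails

Sequential conjugate updates are equivalent to a single update on the pooled data, so total successes = posterior α − prior α and total failures = posterior β − prior β.
Total across both batches: 33−8=25 heads, 25−19=6 tails.
Subtract the second batch: 25−22=3 heads and 6−3=3 tails.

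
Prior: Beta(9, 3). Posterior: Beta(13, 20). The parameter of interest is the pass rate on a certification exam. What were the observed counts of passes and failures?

A Beta(α, β) prior with s successes and f failures in binomial data gives a Beta(α+s, β+f) posterior.
So s = 13 − 9 = 4 and f = 20 − 3 = 17.

4 passes and 17 failures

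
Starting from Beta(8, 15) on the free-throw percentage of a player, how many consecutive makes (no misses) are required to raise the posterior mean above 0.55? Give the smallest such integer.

After k makes and 0 misses the posterior is Beta(8+k, 15), with mean (8+k)/(8+15+k).
Set (8+k)/(23+k) > 0.55 and solve: k > (0.55·23 − 8)/(1 − 0.55) = 10.333.
The smallest integer exceeding 10.333 is 11.

k = 11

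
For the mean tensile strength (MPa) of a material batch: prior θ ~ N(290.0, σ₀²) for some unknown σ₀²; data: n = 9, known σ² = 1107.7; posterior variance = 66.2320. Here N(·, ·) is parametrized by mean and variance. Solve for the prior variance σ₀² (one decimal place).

Posterior precision equals prior precision plus data precision: 1/σ_n² = 1/σ₀² + n/σ².
So 1/σ₀² = 1/66.2320 − 9/1107.7 = 0.015098 − 0.008125 = 0.006973.
Hence σ₀² = 1/0.006973 ≈ 143.4.

σ₀² = 143.4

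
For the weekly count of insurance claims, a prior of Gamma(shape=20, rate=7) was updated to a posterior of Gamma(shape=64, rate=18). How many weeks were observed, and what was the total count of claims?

n = 11 weeks with total 44 claims

A Gamma(α, β) prior (rate parametrization) on a Poisson rate with n observations summing to S gives posterior Gamma(α+S, β+n).
Matching: Σxᵢ = 64 − 20 = 44 and n = 18 − 7 = 11.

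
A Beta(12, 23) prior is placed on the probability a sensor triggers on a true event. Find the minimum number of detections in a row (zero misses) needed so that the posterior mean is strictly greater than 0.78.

After k detections and 0 misses the posterior is Beta(12+k, 23), with mean (12+k)/(12+23+k).
Set (12+k)/(35+k) > 0.78 and solve: k > (0.78·35 − 12)/(1 − 0.78) = 69.545.
The smallest integer exceeding 69.545 is 70.

k = 70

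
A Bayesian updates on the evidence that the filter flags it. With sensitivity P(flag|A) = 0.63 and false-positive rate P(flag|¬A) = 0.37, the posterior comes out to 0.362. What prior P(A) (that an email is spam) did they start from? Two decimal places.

P(A) = 0.25

In odds form, posterior odds = prior odds × likelihood ratio, so prior odds = posterior odds ÷ LR.
Posterior odds = 0.362/(1−0.362) = 0.5674. LR = 0.63/0.37 = 1.7027.
Prior odds = 0.5674/1.7027 = 0.3332, so P(A) = 0.3332/(1+0.3332) ≈ 0.25.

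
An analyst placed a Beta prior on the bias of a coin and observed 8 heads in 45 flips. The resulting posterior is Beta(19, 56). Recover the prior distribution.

Beta is conjugate to the binomial likelihood: posterior = Beta(a+s, b+f).
Subtract the data counts: 19−8=11, 56−37=19.

Beta(11, 19)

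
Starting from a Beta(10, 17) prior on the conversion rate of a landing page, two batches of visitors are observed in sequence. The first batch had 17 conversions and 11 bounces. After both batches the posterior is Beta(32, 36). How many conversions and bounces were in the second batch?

5 conversions and 8 bounces

Sequential conjugate updates are equivalent to a single update on the pooled data, so total successes = posterior α − prior α and total failures = posterior β − prior β.
Total across both batches: 32−10=22 conversions, 36−17=19 bounces.
Subtract the first batch: 22−17=5 conversions and 19−11=8 bounces.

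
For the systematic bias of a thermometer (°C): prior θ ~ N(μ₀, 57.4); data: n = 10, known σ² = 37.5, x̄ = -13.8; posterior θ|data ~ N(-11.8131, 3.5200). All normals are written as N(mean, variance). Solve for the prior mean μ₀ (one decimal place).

μ₀ = 18.6

The posterior mean is a precision-weighted average: μ_n = (τ₀μ₀ + τ_data·x̄)/(τ₀+τ_data), with τ₀=1/σ₀² and τ_data=n/σ².
Here τ₀ = 1/57.4 = 0.017422 and τ_data = 10/37.5 = 0.266667, so τ_n = 0.284089.
Rearranging for μ₀: μ₀ = (μ_n·τ_n − τ_data·x̄)/τ₀ = (-11.8131·0.284089 − 0.266667·-13.8) / 0.017422 = 0.324033/0.017422 ≈ 18.6.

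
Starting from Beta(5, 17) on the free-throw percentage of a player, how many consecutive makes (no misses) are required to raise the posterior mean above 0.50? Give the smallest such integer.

After k makes and 0 misses the posterior is Beta(5+k, 17), with mean (5+k)/(5+17+k).
Set (5+k)/(22+k) > 0.50 and solve: k > (0.50·22 − 5)/(1 − 0.50) = 12.000.
The smallest integer exceeding 12.000 is 13.

k = 13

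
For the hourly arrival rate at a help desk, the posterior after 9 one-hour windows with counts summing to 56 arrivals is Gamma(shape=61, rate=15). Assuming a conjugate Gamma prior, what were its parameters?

A Gamma(α, β) prior (rate parametrization) on a Poisson rate with n observations summing to S gives posterior Gamma(α+S, β+n).
So α = 61 − 56 = 5 and β = 15 − 9 = 6.

Gamma(shape=5, rate=6)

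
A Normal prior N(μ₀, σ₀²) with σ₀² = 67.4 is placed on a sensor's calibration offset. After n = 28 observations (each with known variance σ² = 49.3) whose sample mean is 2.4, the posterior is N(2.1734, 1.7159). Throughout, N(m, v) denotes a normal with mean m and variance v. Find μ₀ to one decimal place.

The posterior mean is a precision-weighted average: μ_n = (τ₀μ₀ + τ_data·x̄)/(τ₀+τ_data), with τ₀=1/σ₀² and τ_data=n/σ².
Here τ₀ = 1/67.4 = 0.014837 and τ_data = 28/49.3 = 0.567951, so τ_n = 0.582788.
Rearranging for μ₀: μ₀ = (μ_n·τ_n − τ_data·x̄)/τ₀ = (2.1734·0.582788 − 0.567951·2.4) / 0.014837 = -0.096451/0.014837 ≈ -6.5.

μ₀ = -6.5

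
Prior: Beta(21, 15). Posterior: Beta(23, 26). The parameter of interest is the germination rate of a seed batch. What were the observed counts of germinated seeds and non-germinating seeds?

A Beta(α, β) prior with s successes and f failures in binomial data gives a Beta(α+s, β+f) posterior.
So s = 23 − 21 = 2 and f = 26 − 15 = 11.

2 germinated seeds and 11 non-germinating seeds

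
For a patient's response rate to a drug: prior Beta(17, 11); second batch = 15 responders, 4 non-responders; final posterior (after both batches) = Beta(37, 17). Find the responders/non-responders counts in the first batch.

5 responders and 2 non-responders

Sequential conjugate updates are equivalent to a single update on the pooled data, so total successes = posterior α − prior α and total failures = posterior β − prior β.
Total across both batches: 37−17=20 responders, 17−11=6 non-responders.
Subtract the second batch: 20−15=5 responders and 6−4=2 non-responders.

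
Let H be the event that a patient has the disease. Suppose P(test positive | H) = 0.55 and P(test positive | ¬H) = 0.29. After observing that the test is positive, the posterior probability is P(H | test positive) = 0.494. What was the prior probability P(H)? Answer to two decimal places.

P(H) = 0.34

Bayes' rule in odds form gives O(H|E) = O(H)·[P(E|H)/P(E|¬H)], hence O(H) = O(H|E)/LR.
Posterior odds = 0.494/(1−0.494) = 0.9763. LR = 0.55/0.29 = 1.8966.
Prior odds = 0.9763/1.8966 = 0.5148, so P(H) = 0.5148/(1+0.5148) ≈ 0.34.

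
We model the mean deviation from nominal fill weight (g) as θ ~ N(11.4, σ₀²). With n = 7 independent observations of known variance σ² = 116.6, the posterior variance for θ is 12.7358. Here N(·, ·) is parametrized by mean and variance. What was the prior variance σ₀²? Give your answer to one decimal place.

σ₀² = 54.1

Posterior precision equals prior precision plus data precision: 1/σ_n² = 1/σ₀² + n/σ².
So 1/σ₀² = 1/12.7358 − 7/116.6 = 0.078519 − 0.060034 = 0.018485.
Hence σ₀² = 1/0.018485 ≈ 54.1.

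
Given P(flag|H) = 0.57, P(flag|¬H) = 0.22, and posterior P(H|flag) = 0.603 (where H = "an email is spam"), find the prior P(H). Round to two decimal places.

P(H) = 0.37

In odds form, posterior odds = prior odds × likelihood ratio, so prior odds = posterior odds ÷ LR.
Posterior odds = 0.603/(1−0.603) = 1.5189. LR = 0.57/0.22 = 2.5909.
Prior odds = 1.5189/2.5909 = 0.5862, so P(H) = 0.5862/(1+0.5862) ≈ 0.37.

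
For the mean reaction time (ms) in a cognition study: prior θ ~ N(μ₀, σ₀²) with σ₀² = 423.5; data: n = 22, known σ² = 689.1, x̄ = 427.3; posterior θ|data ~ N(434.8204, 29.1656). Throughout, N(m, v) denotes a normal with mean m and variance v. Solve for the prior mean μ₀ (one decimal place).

The posterior mean is a precision-weighted average: μ_n = (τ₀μ₀ + τ_data·x̄)/(τ₀+τ_data), with τ₀=1/σ₀² and τ_data=n/σ².
Here τ₀ = 1/423.5 = 0.002361 and τ_data = 22/689.1 = 0.031926, so τ_n = 0.034287.
Rearranging for μ₀: μ₀ = (μ_n·τ_n − τ_data·x̄)/τ₀ = (434.8204·0.034287 − 0.031926·427.3) / 0.002361 = 1.266707/0.002361 ≈ 536.5.

μ₀ = 536.5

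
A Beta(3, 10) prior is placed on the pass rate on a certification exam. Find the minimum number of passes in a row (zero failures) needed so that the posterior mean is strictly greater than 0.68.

After k passes and 0 failures the posterior is Beta(3+k, 10), with mean (3+k)/(3+10+k).
Set (3+k)/(13+k) > 0.68 and solve: k > (0.68·13 − 3)/(1 − 0.68) = 18.250.
The smallest integer exceeding 18.250 is 19.

k = 19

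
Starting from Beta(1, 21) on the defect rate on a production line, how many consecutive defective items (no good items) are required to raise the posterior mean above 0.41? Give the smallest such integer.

After k defective items and 0 good items the posterior is Beta(1+k, 21), with mean (1+k)/(1+21+k).
Set (1+k)/(22+k) > 0.41 and solve: k > (0.41·22 − 1)/(1 − 0.41) = 13.593.
The smallest integer exceeding 13.593 is 14.

k = 14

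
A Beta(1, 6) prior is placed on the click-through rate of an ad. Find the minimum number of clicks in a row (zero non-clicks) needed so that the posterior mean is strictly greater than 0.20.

After k clicks and 0 non-clicks the posterior is Beta(1+k, 6), with mean (1+k)/(1+6+k).
Set (1+k)/(7+k) > 0.20 and solve: k > (0.20·7 − 1)/(1 − 0.20) = 0.500.
The smallest integer exceeding 0.500 is 1.

k = 1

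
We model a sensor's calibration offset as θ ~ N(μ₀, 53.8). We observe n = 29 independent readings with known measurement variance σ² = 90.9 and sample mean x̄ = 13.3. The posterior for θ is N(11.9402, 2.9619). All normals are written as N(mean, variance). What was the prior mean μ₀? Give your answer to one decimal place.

μ₀ = -11.4

The posterior mean is a precision-weighted average: μ_n = (τ₀μ₀ + τ_data·x̄)/(τ₀+τ_data), with τ₀=1/σ₀² and τ_data=n/σ².
Here τ₀ = 1/53.8 = 0.018587 and τ_data = 29/90.9 = 0.319032, so τ_n = 0.337619.
Rearranging for μ₀: μ₀ = (μ_n·τ_n − τ_data·x̄)/τ₀ = (11.9402·0.337619 − 0.319032·13.3) / 0.018587 = -0.211887/0.018587 ≈ -11.4.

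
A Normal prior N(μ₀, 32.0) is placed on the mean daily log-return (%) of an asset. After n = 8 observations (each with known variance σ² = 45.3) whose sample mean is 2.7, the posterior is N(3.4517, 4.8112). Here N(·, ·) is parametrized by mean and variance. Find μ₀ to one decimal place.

μ₀ = 7.7

The posterior mean is a precision-weighted average: μ_n = (τ₀μ₀ + τ_data·x̄)/(τ₀+τ_data), with τ₀=1/σ₀² and τ_data=n/σ².
Here τ₀ = 1/32.0 = 0.031250 and τ_data = 8/45.3 = 0.176600, so τ_n = 0.207850.
Rearranging for μ₀: μ₀ = (μ_n·τ_n − τ_data·x̄)/τ₀ = (3.4517·0.207850 − 0.176600·2.7) / 0.031250 = 0.240616/0.031250 ≈ 7.7.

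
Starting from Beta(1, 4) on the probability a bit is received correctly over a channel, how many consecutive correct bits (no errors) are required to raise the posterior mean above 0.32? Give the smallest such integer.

k = 1

After k correct bits and 0 errors the posterior is Beta(1+k, 4), with mean (1+k)/(1+4+k).
Set (1+k)/(5+k) > 0.32 and solve: k > (0.32·5 − 1)/(1 − 0.32) = 0.882.
The smallest integer exceeding 0.882 is 1.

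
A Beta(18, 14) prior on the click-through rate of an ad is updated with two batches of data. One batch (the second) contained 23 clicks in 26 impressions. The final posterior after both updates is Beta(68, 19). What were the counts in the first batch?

27 clicks and 2 non-clicks

Because Beta–binomial updating is additive in the counts, the combined data contributed (α_post−α_prior, β_post−β_prior) successes and failures.
Total across both batches: 68−18=50 clicks, 19−14=5 non-clicks.
Subtract the second batch: 50−23=27 clicks and 5−3=2 non-clicks.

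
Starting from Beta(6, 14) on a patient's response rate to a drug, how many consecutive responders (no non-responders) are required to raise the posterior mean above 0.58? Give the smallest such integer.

After k responders and 0 non-responders the posterior is Beta(6+k, 14), with mean (6+k)/(6+14+k).
Set (6+k)/(20+k) > 0.58 and solve: k > (0.58·20 − 6)/(1 − 0.58) = 13.333.
The smallest integer exceeding 13.333 is 14, and checking k=14: (20)/(34) = 0.5882 > 0.58.

k = 14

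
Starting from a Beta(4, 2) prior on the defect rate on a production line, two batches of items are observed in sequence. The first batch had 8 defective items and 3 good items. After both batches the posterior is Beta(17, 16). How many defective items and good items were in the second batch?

Sequential conjugate updates are equivalent to a single update on the pooled data, so total successes = posterior α − prior α and total failures = posterior β − prior β.
Total across both batches: 17−4=13 defective items, 16−2=14 good items.
Subtract the first batch: 13−8=5 defective items and 14−3=11 good items.

5 defective items and 11 good items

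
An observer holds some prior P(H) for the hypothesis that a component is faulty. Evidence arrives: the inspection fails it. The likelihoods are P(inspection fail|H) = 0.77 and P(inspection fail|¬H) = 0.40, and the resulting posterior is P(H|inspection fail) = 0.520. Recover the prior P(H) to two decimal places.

In odds form, posterior odds = prior odds × likelihood ratio, so prior odds = posterior odds ÷ LR.
Posterior odds = 0.520/(1−0.520) = 1.0833. LR = 0.77/0.40 = 1.9250.
Prior odds = 1.0833/1.9250 = 0.5628, so P(H) = 0.5628/(1+0.5628) ≈ 0.36.

P(H) = 0.36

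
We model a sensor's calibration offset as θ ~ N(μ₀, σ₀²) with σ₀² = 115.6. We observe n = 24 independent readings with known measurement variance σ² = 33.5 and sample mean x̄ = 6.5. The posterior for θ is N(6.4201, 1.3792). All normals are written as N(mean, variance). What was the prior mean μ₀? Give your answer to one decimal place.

μ₀ = -0.2

With known observation variance, the Normal–Normal posterior has precision τ_n = τ₀ + n/σ² and mean μ_n = (τ₀μ₀ + (n/σ²)x̄)/τ_n.
Here τ₀ = 1/115.6 = 0.008651 and τ_data = 24/33.5 = 0.716418, so τ_n = 0.725069.
Rearranging for μ₀: μ₀ = (μ_n·τ_n − τ_data·x̄)/τ₀ = (6.4201·0.725069 − 0.716418·6.5) / 0.008651 = -0.001702/0.008651 ≈ -0.2.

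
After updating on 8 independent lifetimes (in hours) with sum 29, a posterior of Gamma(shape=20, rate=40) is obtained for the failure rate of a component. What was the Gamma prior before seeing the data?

Gamma(shape=12, rate=11)

For an exponential likelihood with a Gamma(α, β) prior on the rate, n observations with total T give posterior Gamma(α+n, β+T).
So α = 20 − 8 = 12 and β = 40 − 29 = 11.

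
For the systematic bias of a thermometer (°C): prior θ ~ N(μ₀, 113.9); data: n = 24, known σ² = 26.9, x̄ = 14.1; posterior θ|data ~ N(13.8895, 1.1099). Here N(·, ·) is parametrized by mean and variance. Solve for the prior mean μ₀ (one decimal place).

μ₀ = -7.5

The posterior mean is a precision-weighted average: μ_n = (τ₀μ₀ + τ_data·x̄)/(τ₀+τ_data), with τ₀=1/σ₀² and τ_data=n/σ².
Here τ₀ = 1/113.9 = 0.008780 and τ_data = 24/26.9 = 0.892193, so τ_n = 0.900973.
Rearranging for μ₀: μ₀ = (μ_n·τ_n − τ_data·x̄)/τ₀ = (13.8895·0.900973 − 0.892193·14.1) / 0.008780 = -0.065857/0.008780 ≈ -7.5.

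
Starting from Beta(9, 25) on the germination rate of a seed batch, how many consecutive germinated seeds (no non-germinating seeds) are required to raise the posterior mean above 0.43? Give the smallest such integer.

k = 10

After k germinated seeds and 0 non-germinating seeds the posterior is Beta(9+k, 25), with mean (9+k)/(9+25+k).
Set (9+k)/(34+k) > 0.43 and solve: k > (0.43·34 − 9)/(1 − 0.43) = 9.860.
The smallest integer exceeding 9.860 is 10, and checking k=10: (19)/(44) = 0.4318 > 0.43.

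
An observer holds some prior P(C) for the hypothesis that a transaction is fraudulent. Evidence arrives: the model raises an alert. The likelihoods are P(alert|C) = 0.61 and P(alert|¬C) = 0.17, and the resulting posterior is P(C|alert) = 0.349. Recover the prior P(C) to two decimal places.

In odds form, posterior odds = prior odds × likelihood ratio, so prior odds = posterior odds ÷ LR.
Posterior odds = 0.349/(1−0.349) = 0.5361. LR = 0.61/0.17 = 3.5882.
Prior odds = 0.5361/3.5882 = 0.1494, so P(C) = 0.1494/(1+0.1494) ≈ 0.13.

P(C) = 0.13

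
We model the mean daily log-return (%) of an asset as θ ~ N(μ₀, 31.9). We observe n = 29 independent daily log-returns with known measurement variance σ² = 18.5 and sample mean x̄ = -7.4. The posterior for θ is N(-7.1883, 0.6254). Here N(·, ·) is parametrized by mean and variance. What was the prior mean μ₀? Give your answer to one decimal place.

μ₀ = 3.4

The posterior mean is a precision-weighted average: μ_n = (τ₀μ₀ + τ_data·x̄)/(τ₀+τ_data), with τ₀=1/σ₀² and τ_data=n/σ².
Here τ₀ = 1/31.9 = 0.031348 and τ_data = 29/18.5 = 1.567568, so τ_n = 1.598916.
Rearranging for μ₀: μ₀ = (μ_n·τ_n − τ_data·x̄)/τ₀ = (-7.1883·1.598916 − 1.567568·-7.4) / 0.031348 = 0.106515/0.031348 ≈ 3.4.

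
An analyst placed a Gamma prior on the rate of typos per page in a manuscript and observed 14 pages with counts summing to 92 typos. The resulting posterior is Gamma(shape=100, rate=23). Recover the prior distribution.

Gamma(shape=8, rate=9)

A Gamma(α, β) prior (rate parametrization) on a Poisson rate with n observations summing to S gives posterior Gamma(α+S, β+n).
So α = 100 − 92 = 8 and β = 23 − 14 = 9.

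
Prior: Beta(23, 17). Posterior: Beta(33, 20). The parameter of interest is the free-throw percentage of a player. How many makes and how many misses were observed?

Under Beta–binomial conjugacy the posterior parameters are (a+s, b+f).
So s = 33 − 23 = 10 and f = 20 − 17 = 3.

10 makes and 3 misses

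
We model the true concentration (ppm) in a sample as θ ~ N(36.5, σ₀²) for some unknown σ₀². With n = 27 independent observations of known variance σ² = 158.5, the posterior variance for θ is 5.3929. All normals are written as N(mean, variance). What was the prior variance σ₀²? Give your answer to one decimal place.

For the Normal–Normal model with known σ², precisions add: τ_n = τ₀ + n/σ².
So 1/σ₀² = 1/5.3929 − 27/158.5 = 0.185429 − 0.170347 = 0.015082.
Hence σ₀² = 1/0.015082 ≈ 66.3.

σ₀² = 66.3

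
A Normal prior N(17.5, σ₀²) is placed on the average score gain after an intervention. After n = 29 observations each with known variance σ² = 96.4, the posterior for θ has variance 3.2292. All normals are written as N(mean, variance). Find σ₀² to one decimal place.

Posterior precision equals prior precision plus data precision: 1/σ_n² = 1/σ₀² + n/σ².
So 1/σ₀² = 1/3.2292 − 29/96.4 = 0.309674 − 0.300830 = 0.008844.
Hence σ₀² = 1/0.008844 ≈ 113.1.

σ₀² = 113.1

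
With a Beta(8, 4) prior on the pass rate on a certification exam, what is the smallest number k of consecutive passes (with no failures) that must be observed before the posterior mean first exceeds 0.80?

k = 9

After k passes and 0 failures the posterior is Beta(8+k, 4), with mean (8+k)/(8+4+k).
Set (8+k)/(12+k) > 0.80 and solve: k > (0.80·12 − 8)/(1 − 0.80) = 8.000.
The smallest integer exceeding 8.000 is 9.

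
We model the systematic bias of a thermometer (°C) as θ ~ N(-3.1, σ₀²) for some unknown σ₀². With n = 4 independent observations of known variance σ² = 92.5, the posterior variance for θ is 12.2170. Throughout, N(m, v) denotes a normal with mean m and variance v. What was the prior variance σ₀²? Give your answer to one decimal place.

σ₀² = 25.9

For the Normal–Normal model with known σ², precisions add: τ_n = τ₀ + n/σ².
So 1/σ₀² = 1/12.2170 − 4/92.5 = 0.081853 − 0.043243 = 0.038610.
Hence σ₀² = 1/0.038610 ≈ 25.9.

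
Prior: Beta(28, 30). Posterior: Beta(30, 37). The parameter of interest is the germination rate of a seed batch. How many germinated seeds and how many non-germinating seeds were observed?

2 germinated seeds and 7 non-germinating seeds

Beta is conjugate to the binomial likelihood: posterior = Beta(α+s, β+f).
So s = 30 − 28 = 2 and f = 37 − 30 = 7.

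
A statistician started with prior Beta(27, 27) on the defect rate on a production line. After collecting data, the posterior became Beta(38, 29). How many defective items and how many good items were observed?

11 defective items and 2 good items

A Beta(a, b) prior with s successes and f failures in binomial data gives a Beta(a+s, b+f) posterior.
So s = 38 − 27 = 11 and f = 29 − 27 = 2.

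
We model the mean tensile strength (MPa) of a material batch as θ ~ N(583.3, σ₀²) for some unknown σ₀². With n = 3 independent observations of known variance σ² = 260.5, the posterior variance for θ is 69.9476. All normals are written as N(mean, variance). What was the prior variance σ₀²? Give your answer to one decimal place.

For the Normal–Normal model with known σ², precisions add: τ_n = τ₀ + n/σ².
So 1/σ₀² = 1/69.9476 − 3/260.5 = 0.014296 − 0.011516 = 0.002780.
Hence σ₀² = 1/0.002780 ≈ 359.7.

σ₀² = 359.7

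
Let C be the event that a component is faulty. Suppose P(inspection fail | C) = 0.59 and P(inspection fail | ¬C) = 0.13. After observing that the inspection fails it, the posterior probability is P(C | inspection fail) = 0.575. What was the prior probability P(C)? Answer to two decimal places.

Bayes' rule in odds form gives O(C|E) = O(C)·[P(E|C)/P(E|¬C)], hence O(C) = O(C|E)/LR.
Posterior odds = 0.575/(1−0.575) = 1.3529. LR = 0.59/0.13 = 4.5385.
Prior odds = 1.3529/4.5385 = 0.2981, so P(C) = 0.2981/(1+0.2981) ≈ 0.23.

P(C) = 0.23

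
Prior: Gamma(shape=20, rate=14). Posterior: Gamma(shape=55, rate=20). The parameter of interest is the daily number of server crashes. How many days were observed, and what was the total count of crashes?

n = 6 days with total 35 crashes

Gamma–Poisson conjugacy: posterior shape = α + Σxᵢ, posterior rate = β + n.
Matching: Σxᵢ = 55 − 20 = 35 and n = 20 − 14 = 6.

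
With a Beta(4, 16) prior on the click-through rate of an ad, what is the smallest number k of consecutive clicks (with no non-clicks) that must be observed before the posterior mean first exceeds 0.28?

After k clicks and 0 non-clicks the posterior is Beta(4+k, 16), with mean (4+k)/(4+16+k).
Set (4+k)/(20+k) > 0.28 and solve: k > (0.28·20 − 4)/(1 − 0.28) = 2.222.
The smallest integer exceeding 2.222 is 3.

k = 3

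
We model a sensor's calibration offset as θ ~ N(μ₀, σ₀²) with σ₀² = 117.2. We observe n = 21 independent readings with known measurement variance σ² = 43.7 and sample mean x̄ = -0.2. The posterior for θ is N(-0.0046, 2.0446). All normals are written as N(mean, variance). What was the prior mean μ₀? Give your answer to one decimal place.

μ₀ = 11.0

The posterior mean is a precision-weighted average: μ_n = (τ₀μ₀ + τ_data·x̄)/(τ₀+τ_data), with τ₀=1/σ₀² and τ_data=n/σ².
Here τ₀ = 1/117.2 = 0.008532 and τ_data = 21/43.7 = 0.480549, so τ_n = 0.489081.
Rearranging for μ₀: μ₀ = (μ_n·τ_n − τ_data·x̄)/τ₀ = (-0.0046·0.489081 − 0.480549·-0.2) / 0.008532 = 0.093860/0.008532 ≈ 11.0.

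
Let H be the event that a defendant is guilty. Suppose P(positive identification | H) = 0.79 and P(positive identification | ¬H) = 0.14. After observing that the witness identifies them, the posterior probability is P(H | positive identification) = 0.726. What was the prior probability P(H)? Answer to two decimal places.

P(H) = 0.32

In odds form, posterior odds = prior odds × likelihood ratio, so prior odds = posterior odds ÷ LR.
Posterior odds = 0.726/(1−0.726) = 2.6496. LR = 0.79/0.14 = 5.6429.
Prior odds = 2.6496/5.6429 = 0.4695, so P(H) = 0.4695/(1+0.4695) ≈ 0.32.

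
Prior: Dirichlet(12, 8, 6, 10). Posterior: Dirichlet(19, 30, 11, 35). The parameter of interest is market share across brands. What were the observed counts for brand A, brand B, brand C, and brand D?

For a Dirichlet(α) prior with multinomial counts c, the posterior is Dirichlet(α + c) componentwise.
Counts are posterior − prior componentwise: 19−12=7, 30−8=22, 11−6=5, 35−10=25.

counts (7, 22, 5, 25)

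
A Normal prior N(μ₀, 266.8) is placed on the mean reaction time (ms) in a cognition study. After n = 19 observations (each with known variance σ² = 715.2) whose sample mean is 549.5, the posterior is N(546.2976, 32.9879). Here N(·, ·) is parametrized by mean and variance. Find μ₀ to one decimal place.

With known observation variance, the Normal–Normal posterior has precision τ_n = τ₀ + n/σ² and mean μ_n = (τ₀μ₀ + (n/σ²)x̄)/τ_n.
Here τ₀ = 1/266.8 = 0.003748 and τ_data = 19/715.2 = 0.026566, so τ_n = 0.030314.
Rearranging for μ₀: μ₀ = (μ_n·τ_n − τ_data·x̄)/τ₀ = (546.2976·0.030314 − 0.026566·549.5) / 0.003748 = 1.962448/0.003748 ≈ 523.6.

μ₀ = 523.6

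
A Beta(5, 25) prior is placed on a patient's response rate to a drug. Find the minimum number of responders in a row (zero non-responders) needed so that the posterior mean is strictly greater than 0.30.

k = 6

After k responders and 0 non-responders the posterior is Beta(5+k, 25), with mean (5+k)/(5+25+k).
Set (5+k)/(30+k) > 0.30 and solve: k > (0.30·30 − 5)/(1 − 0.30) = 5.714.
The smallest integer exceeding 5.714 is 6, and checking k=6: (11)/(36) = 0.3056 > 0.30.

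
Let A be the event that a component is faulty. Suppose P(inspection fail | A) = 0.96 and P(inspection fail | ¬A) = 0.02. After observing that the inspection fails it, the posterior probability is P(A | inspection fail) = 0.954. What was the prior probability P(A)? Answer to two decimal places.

In odds form, posterior odds = prior odds × likelihood ratio, so prior odds = posterior odds ÷ LR.
Posterior odds = 0.954/(1−0.954) = 20.7391. LR = 0.96/0.02 = 48.0000.
Prior odds = 20.7391/48.0000 = 0.4321, so P(A) = 0.4321/(1+0.4321) ≈ 0.30.

P(A) = 0.30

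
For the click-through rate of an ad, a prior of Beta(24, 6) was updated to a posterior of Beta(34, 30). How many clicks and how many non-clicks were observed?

10 clicks and 24 non-clicks

A Beta(α, β) prior with s successes and f failures in binomial data gives a Beta(α+s, β+f) posterior.
Match parameters: s=34−24=10, f=30−6=24.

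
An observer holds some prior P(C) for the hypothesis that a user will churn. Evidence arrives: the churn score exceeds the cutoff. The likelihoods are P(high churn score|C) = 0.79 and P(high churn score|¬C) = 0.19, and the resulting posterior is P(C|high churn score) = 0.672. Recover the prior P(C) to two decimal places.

P(C) = 0.33

In odds form, posterior odds = prior odds × likelihood ratio, so prior odds = posterior odds ÷ LR.
Posterior odds = 0.672/(1−0.672) = 2.0488. LR = 0.79/0.19 = 4.1579.
Prior odds = 2.0488/4.1579 = 0.4927, so P(C) = 0.4927/(1+0.4927) ≈ 0.33.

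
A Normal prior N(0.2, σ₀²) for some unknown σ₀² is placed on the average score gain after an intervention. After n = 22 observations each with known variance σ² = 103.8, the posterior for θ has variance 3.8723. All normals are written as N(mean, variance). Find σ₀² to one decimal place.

For the Normal–Normal model with known σ², precisions add: τ_n = τ₀ + n/σ².
So 1/σ₀² = 1/3.8723 − 22/103.8 = 0.258244 − 0.211946 = 0.046298.
Hence σ₀² = 1/0.046298 ≈ 21.6.

σ₀² = 21.6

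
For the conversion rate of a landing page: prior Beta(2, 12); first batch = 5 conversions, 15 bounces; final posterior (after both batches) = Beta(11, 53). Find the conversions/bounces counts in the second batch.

4 conversions and 26 bounces

Because Beta–binomial updating is additive in the counts, the combined data contributed (α_post−α_prior, β_post−β_prior) successes and failures.
Total across both batches: 11−2=9 conversions, 53−12=41 bounces.
Subtract the first batch: 9−5=4 conversions and 41−15=26 bounces.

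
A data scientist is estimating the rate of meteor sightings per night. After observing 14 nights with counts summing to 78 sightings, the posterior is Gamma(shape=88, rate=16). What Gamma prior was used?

Gamma(shape=10, rate=2)

A Gamma(α, β) prior (rate parametrization) on a Poisson rate with n observations summing to S gives posterior Gamma(α+S, β+n).
So α = 88 − 78 = 10 and β = 16 − 14 = 2.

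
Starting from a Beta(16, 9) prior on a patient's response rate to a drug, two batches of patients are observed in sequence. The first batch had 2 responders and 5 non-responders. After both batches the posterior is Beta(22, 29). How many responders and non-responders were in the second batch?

4 responders and 15 non-responders

Because Beta–binomial updating is additive in the counts, the combined data contributed (α_post−α_prior, β_post−β_prior) successes and failures.
Total across both batches: 22−16=6 responders, 29−9=20 non-responders.
Subtract the first batch: 6−2=4 responders and 20−5=15 non-responders.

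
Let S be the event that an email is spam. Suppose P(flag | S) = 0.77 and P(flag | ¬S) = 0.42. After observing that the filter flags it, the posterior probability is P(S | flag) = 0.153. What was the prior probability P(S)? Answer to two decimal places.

P(S) = 0.09

Bayes' rule in odds form gives O(S|E) = O(S)·[P(E|S)/P(E|¬S)], hence O(S) = O(S|E)/LR.
Posterior odds = 0.153/(1−0.153) = 0.1806. LR = 0.77/0.42 = 1.8333.
Prior odds = 0.1806/1.8333 = 0.0985, so P(S) = 0.0985/(1+0.0985) ≈ 0.09.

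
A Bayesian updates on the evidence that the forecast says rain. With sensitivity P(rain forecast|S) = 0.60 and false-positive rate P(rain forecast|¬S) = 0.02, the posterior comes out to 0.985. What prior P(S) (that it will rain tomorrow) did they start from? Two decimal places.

P(S) = 0.69

In odds form, posterior odds = prior odds × likelihood ratio, so prior odds = posterior odds ÷ LR.
Posterior odds = 0.985/(1−0.985) = 65.6667. LR = 0.60/0.02 = 30.0000.
Prior odds = 65.6667/30.0000 = 2.1889, so P(S) = 2.1889/(1+2.1889) ≈ 0.69.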